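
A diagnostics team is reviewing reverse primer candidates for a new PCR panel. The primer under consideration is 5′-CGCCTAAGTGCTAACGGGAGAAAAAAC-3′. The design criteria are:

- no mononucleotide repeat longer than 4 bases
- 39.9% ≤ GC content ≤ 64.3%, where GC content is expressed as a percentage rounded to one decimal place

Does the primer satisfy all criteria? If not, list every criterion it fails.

Fails: homopolymer run.

Base counts: A=11, T=3, G=7, C=6 (length 27).
homopolymer run: longest run = 6, exceeds 4 ✗
GC content: GC 13/27 = 48.1% ✓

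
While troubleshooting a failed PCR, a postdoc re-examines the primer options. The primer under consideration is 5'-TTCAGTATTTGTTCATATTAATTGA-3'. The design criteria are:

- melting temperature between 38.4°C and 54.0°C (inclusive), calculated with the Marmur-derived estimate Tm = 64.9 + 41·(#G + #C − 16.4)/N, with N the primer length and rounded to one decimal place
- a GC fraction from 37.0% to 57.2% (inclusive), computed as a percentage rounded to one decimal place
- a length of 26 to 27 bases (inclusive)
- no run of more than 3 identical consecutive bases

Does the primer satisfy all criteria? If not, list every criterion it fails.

Fails: GC content, length.

Base counts: A=7, T=13, G=3, C=2 (length 25).
Tm: Tm = 64.9 + 41·(5 − 16.4)/25 = 46.2°C ✓
GC content: GC 5/25 = 20.0%, outside 37.0–57.2% ✗
length: length 25, outside 26–27 ✗
homopolymer run: longest run = 3 ✓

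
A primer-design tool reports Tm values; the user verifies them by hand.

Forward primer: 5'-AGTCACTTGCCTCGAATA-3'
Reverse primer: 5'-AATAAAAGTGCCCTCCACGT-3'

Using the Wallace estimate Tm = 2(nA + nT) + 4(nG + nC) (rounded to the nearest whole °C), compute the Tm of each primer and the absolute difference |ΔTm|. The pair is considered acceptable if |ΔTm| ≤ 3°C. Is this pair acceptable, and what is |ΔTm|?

|ΔTm| = 6°C; the pair is not acceptable.

Forward: A=5 T=5 G=3 C=5 → Tm = 2·10 + 4·8 = 52°C.
Reverse: A=7 T=4 G=3 C=6 → Tm = 2·11 + 4·9 = 58°C.
|ΔTm| = |52 − 58| = 6°C, > 3°C.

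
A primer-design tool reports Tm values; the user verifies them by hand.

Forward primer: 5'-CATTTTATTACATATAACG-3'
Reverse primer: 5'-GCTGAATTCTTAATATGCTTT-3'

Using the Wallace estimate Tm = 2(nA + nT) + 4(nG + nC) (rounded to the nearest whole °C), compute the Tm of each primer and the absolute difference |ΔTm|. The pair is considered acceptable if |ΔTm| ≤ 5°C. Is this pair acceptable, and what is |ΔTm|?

Forward: A=7 T=8 G=1 C=3 → Tm = 2·15 + 4·4 = 46°C.
Reverse: A=5 T=10 G=3 C=3 → Tm = 2·15 + 4·6 = 54°C.
|ΔTm| = |46 − 54| = 8°C, > 5°C.

|ΔTm| = 8°C; the pair is not acceptable.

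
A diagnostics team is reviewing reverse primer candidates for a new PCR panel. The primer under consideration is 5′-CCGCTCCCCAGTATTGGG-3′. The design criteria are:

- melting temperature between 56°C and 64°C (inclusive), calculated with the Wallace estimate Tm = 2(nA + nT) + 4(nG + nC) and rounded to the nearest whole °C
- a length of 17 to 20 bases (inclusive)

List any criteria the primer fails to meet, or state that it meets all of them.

Base counts: A=2, T=4, G=5, C=7 (length 18).
Tm: Tm = 2·6 + 4·12 = 60°C ✓
length: length 18 ✓

Meets all criteria.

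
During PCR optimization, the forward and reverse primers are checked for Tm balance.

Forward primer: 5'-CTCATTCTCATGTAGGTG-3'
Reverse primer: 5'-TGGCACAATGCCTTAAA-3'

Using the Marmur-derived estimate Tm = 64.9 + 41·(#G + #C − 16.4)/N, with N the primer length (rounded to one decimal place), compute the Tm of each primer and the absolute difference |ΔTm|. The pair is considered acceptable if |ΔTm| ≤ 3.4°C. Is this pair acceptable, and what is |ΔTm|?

|ΔTm| = 3.6°C; the pair is not acceptable.

Forward: G+C = 8, N = 18 → Tm = 64.9 + 41·(8 − 16.4)/18 = 45.8°C.
Reverse: G+C = 7, N = 17 → Tm = 64.9 + 41·(7 − 16.4)/17 = 42.2°C.
|ΔTm| = |45.8 − 42.2| = 3.6°C, > 3.4°C.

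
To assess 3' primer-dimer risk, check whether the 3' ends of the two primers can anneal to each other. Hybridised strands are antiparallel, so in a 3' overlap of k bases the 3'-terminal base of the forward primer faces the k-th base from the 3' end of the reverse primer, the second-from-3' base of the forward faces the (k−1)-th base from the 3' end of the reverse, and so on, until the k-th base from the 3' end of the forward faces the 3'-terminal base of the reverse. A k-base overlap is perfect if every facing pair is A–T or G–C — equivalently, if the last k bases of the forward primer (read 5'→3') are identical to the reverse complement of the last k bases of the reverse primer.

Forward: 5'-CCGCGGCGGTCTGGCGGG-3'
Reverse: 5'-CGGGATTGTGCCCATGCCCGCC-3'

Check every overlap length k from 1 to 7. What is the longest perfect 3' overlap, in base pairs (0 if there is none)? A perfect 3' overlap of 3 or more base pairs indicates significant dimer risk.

Last 7 bases (5'→3') — forward …TGGCGGG, reverse …GCCCGCC.
Reverse complement of the reverse primer's last 7 bases: GGCGGGC; its first k bases are the reverse complement of the reverse primer's last k bases, so a perfect k-base overlap needs the forward primer's last k bases to equal them.
Comparing (forward last k vs required): k=1: G vs G ✓; k=2: GG vs GG ✓; k=3: GGG vs GGC ✗; k=4: CGGG vs GGCG ✗; k=5: GCGGG vs GGCGG ✗; k=6: GGCGGG vs GGCGGG ✓; k=7: TGGCGGG vs GGCGGGC ✗.
Perfect overlaps at k = 1, 2, 6; the largest is 6.

Longest perfect overlap: 6 complementary base pairs; significant dimer risk (threshold 3).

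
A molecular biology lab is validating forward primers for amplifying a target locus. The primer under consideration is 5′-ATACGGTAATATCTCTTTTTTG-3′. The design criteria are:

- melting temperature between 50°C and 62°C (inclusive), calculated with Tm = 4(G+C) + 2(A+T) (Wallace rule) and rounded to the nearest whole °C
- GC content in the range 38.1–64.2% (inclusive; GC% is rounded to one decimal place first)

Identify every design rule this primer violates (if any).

Base counts: A=5, T=11, G=3, C=3 (length 22).
Tm: Tm = 2·16 + 4·6 = 56°C ✓
GC content: GC 6/22 = 27.3%, outside 38.1–64.2% ✗

Fails: GC content.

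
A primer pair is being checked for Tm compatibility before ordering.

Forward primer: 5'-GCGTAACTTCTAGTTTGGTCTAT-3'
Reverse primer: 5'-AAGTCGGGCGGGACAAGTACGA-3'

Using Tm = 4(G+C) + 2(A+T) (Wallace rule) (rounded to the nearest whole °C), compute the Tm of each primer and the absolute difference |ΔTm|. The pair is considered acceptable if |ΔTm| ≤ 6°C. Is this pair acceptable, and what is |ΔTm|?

Forward: A=4 T=10 G=5 C=4 → Tm = 2·14 + 4·9 = 64°C.
Reverse: A=7 T=2 G=9 C=4 → Tm = 2·9 + 4·13 = 70°C.
|ΔTm| = |64 − 70| = 6°C, ≤ 6°C.

|ΔTm| = 6°C; the pair is acceptable.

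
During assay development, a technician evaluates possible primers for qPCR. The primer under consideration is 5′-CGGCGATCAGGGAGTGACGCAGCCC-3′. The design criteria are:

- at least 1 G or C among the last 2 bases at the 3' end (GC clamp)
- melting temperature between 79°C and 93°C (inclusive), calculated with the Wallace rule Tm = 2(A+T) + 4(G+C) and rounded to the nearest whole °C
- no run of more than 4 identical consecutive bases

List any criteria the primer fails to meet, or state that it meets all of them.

Base counts: A=5, T=2, G=10, C=8 (length 25).
GC clamp: 3' end CC has 2 G/C ✓
Tm: Tm = 2·7 + 4·18 = 86°C ✓
homopolymer run: longest run = 3 ✓

Meets all criteria.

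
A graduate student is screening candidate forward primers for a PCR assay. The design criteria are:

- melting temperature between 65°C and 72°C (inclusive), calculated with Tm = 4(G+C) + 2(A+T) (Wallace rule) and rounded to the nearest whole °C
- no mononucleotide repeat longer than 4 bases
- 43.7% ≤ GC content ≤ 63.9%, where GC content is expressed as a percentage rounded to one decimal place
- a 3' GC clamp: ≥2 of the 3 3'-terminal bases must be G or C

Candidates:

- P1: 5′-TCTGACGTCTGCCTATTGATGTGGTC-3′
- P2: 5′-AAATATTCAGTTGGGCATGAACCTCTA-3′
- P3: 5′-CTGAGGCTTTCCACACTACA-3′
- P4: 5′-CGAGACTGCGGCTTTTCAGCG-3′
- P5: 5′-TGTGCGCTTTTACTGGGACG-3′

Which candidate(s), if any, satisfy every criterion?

P1 (26 nt, A=3 T=10 G=7 C=6): Tm = 2·13 + 4·13 = 78°C, outside 65–72°C ✗; longest run = 2 ✓; GC 13/26 = 50.0% ✓; 3' end GTC has 2 G/C ✓ — fails.
P2 (27 nt, A=9 T=8 G=5 C=5): Tm = 2·17 + 4·10 = 74°C, outside 65–72°C ✗; longest run = 3 ✓; GC 10/27 = 37.0%, outside 43.7–63.9% ✗; 3' end CTA has 1 G/C, need ≥2 ✗ — fails.
P3 (20 nt, A=5 T=5 G=3 C=7): Tm = 2·10 + 4·10 = 60°C, outside 65–72°C ✗; longest run = 3 ✓; GC 10/20 = 50.0% ✓; 3' end ACA has 1 G/C, need ≥2 ✗ — fails.
P4 (21 nt, A=3 T=5 G=7 C=6): Tm = 2·8 + 4·13 = 68°C ✓; longest run = 4 ✓; GC 13/21 = 61.9% ✓; 3' end GCG has 3 G/C ✓ — passes.
P5 (20 nt, A=2 T=7 G=7 C=4): Tm = 2·9 + 4·11 = 62°C, outside 65–72°C ✗; longest run = 4 ✓; GC 11/20 = 55.0% ✓; 3' end ACG has 2 G/C ✓ — fails.

P4 only.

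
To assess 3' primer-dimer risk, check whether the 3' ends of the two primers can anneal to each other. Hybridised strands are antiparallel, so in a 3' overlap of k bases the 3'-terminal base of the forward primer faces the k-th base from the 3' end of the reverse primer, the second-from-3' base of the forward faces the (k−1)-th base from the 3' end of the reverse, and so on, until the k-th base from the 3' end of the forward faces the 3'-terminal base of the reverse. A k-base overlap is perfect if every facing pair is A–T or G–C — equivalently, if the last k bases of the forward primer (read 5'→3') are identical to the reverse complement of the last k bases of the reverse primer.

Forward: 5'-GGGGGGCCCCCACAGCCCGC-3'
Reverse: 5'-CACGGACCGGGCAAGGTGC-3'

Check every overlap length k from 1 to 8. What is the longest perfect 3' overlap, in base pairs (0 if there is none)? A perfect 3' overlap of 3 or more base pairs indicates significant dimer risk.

Last 8 bases (5'→3') — forward …CAGCCCGC, reverse …CAAGGTGC.
Reverse complement of the reverse primer's last 8 bases: GCACCTTG; its first k bases are the reverse complement of the reverse primer's last k bases, so a perfect k-base overlap needs the forward primer's last k bases to equal them.
Comparing (forward last k vs required): k=1: C vs G ✗; k=2: GC vs GC ✓; k=3: CGC vs GCA ✗; k=4: CCGC vs GCAC ✗; k=5: CCCGC vs GCACC ✗; k=6: GCCCGC vs GCACCT ✗; k=7: AGCCCGC vs GCACCTT ✗; k=8: CAGCCCGC vs GCACCTTG ✗.
Only k = 2 is perfect, so the longest perfect 3' overlap is 2.

Longest perfect overlap: 2 complementary base pairs; below the dimer-risk threshold (threshold 3).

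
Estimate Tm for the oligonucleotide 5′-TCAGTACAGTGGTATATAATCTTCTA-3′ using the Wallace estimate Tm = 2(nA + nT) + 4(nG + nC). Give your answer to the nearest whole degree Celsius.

Base counts: A=8, T=10, G=4, C=4 (length 26).
Tm = 2·(8+10) + 4·(4+4) = 2·18 + 4·8 = 36 + 32 = 68°C.

68°C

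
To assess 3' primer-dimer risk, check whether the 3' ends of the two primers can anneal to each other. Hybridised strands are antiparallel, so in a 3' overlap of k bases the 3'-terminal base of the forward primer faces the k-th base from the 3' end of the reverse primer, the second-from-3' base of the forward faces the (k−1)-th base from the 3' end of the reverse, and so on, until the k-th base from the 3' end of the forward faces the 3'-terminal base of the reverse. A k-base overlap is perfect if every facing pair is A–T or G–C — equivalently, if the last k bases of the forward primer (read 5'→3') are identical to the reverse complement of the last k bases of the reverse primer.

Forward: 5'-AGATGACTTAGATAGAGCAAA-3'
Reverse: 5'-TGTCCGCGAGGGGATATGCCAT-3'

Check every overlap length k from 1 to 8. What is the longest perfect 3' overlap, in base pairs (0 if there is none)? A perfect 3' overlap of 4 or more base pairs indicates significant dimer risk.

Last 8 bases (5'→3') — forward …AGAGCAAA, reverse …TATGCCAT.
Reverse complement of the reverse primer's last 8 bases: ATGGCATA; its first k bases are the reverse complement of the reverse primer's last k bases, so a perfect k-base overlap needs the forward primer's last k bases to equal them.
Comparing (forward last k vs required): k=1: A vs A ✓; k=2: AA vs AT ✗; k=3: AAA vs ATG ✗; k=4: CAAA vs ATGG ✗; k=5: GCAAA vs ATGGC ✗; k=6: AGCAAA vs ATGGCA ✗; k=7: GAGCAAA vs ATGGCAT ✗; k=8: AGAGCAAA vs ATGGCATA ✗.
Only k = 1 is perfect, so the longest perfect 3' overlap is 1.

Longest perfect overlap: 1 complementary base pair; below the dimer-risk threshold (threshold 4).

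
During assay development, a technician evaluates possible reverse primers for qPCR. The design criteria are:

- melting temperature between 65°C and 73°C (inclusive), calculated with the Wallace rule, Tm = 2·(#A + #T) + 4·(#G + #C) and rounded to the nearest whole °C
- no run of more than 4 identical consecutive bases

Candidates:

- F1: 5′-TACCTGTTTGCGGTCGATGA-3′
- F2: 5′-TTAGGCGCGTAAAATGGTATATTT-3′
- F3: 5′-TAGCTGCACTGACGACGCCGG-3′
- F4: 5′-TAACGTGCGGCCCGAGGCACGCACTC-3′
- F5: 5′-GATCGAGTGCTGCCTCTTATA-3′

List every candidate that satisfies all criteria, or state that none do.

F3 only.

F1 (20 nt, A=3 T=7 G=6 C=4): Tm = 2·10 + 4·10 = 60°C, outside 65–73°C ✗; longest run = 3 ✓ — fails.
F2 (24 nt, A=7 T=9 G=6 C=2): Tm = 2·16 + 4·8 = 64°C, outside 65–73°C ✗; longest run = 4 ✓ — fails.
F3 (21 nt, A=4 T=3 G=7 C=7): Tm = 2·7 + 4·14 = 70°C ✓; longest run = 2 ✓ — passes.
F4 (26 nt, A=5 T=3 G=8 C=10): Tm = 2·8 + 4·18 = 88°C, outside 65–73°C ✗; longest run = 3 ✓ — fails.
F5 (21 nt, A=4 T=7 G=5 C=5): Tm = 2·11 + 4·10 = 62°C, outside 65–73°C ✗; longest run = 2 ✓ — fails.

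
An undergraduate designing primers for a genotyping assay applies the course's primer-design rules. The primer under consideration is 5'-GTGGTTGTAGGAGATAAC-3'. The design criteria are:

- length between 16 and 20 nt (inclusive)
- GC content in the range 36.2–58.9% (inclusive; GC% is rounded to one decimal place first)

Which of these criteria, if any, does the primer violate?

Base counts: A=5, T=5, G=7, C=1 (length 18).
length: length 18 ✓
GC content: GC 8/18 = 44.4% ✓

Meets all criteria.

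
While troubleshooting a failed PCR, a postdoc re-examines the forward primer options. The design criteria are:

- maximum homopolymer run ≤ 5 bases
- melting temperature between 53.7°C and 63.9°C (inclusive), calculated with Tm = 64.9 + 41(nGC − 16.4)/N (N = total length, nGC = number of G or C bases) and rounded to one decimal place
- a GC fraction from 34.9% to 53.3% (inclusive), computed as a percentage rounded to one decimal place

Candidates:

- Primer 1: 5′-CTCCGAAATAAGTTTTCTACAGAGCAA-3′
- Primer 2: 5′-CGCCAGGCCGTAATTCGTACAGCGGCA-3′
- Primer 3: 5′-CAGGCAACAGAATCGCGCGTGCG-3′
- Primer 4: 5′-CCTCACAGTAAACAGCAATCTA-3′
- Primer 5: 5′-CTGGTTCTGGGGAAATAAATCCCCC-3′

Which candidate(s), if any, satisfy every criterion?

Primer 1 and Primer 5.

Primer 1 (27 nt, A=10 T=7 G=4 C=6): longest run = 4 ✓; Tm = 64.9 + 41·(10 − 16.4)/27 = 55.2°C ✓; GC 10/27 = 37.0% ✓ — passes.
Primer 2 (27 nt, A=6 T=4 G=8 C=9): longest run = 2 ✓; Tm = 64.9 + 41·(17 − 16.4)/27 = 65.8°C, outside 53.7–63.9°C ✗; GC 17/27 = 63.0%, outside 34.9–53.3% ✗ — fails.
Primer 3 (23 nt, A=6 T=2 G=8 C=7): longest run = 2 ✓; Tm = 64.9 + 41·(15 − 16.4)/23 = 62.4°C ✓; GC 15/23 = 65.2%, outside 34.9–53.3% ✗ — fails.
Primer 4 (22 nt, A=9 T=4 G=2 C=7): longest run = 3 ✓; Tm = 64.9 + 41·(9 − 16.4)/22 = 51.1°C, outside 53.7–63.9°C ✗; GC 9/22 = 40.9% ✓ — fails.
Primer 5 (25 nt, A=6 T=6 G=6 C=7): longest run = 5 ✓; Tm = 64.9 + 41·(13 − 16.4)/25 = 59.3°C ✓; GC 13/25 = 52.0% ✓ — passes.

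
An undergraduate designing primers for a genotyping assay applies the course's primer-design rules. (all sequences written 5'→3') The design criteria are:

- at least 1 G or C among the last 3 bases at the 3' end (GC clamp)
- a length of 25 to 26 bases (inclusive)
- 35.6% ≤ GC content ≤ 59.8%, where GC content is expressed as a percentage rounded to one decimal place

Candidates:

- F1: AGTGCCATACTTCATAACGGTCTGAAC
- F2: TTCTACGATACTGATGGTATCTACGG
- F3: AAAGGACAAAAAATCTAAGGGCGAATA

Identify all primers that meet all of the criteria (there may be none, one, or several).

F1 (27 nt, A=8 T=7 G=5 C=7): 3' end AAC has 1 G/C ✓; length 27, outside 25–26 ✗; GC 12/27 = 44.4% ✓ — fails.
F2 (26 nt, A=6 T=9 G=6 C=5): 3' end CGG has 3 G/C ✓; length 26 ✓; GC 11/26 = 42.3% ✓ — passes.
F3 (27 nt, A=15 T=3 G=6 C=3): 3' end ATA has 0 G/C, need ≥1 ✗; length 27, outside 25–26 ✗; GC 9/27 = 33.3%, outside 35.6–59.8% ✗ — fails.

F2 only.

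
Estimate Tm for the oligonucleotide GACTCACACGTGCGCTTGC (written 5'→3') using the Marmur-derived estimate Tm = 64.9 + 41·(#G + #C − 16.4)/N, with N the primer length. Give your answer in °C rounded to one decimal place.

55.4°C

Base counts: A=3, T=4, G=5, C=7; G+C = 12, N = 19.
Tm = 64.9 + 41·(12 − 16.4)/19 = 64.9 + -180.40/19 = 55.4°C.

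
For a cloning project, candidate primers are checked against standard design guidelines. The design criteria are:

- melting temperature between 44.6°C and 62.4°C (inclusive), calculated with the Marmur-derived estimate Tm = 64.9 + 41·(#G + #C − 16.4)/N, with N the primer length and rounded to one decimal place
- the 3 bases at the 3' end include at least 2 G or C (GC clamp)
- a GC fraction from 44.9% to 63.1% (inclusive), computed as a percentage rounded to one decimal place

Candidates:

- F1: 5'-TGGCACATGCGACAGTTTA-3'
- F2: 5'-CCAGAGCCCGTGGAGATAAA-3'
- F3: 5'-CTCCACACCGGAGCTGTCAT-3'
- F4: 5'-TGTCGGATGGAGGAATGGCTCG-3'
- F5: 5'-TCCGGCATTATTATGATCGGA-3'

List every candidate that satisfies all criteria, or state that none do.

F1 (19 nt, A=5 T=5 G=5 C=4): Tm = 64.9 + 41·(9 − 16.4)/19 = 48.9°C ✓; 3' end TTA has 0 G/C, need ≥2 ✗; GC 9/19 = 47.4% ✓ — fails.
F2 (20 nt, A=7 T=2 G=6 C=5): Tm = 64.9 + 41·(11 − 16.4)/20 = 53.8°C ✓; 3' end AAA has 0 G/C, need ≥2 ✗; GC 11/20 = 55.0% ✓ — fails.
F3 (20 nt, A=4 T=4 G=4 C=8): Tm = 64.9 + 41·(12 − 16.4)/20 = 55.9°C ✓; 3' end CAT has 1 G/C, need ≥2 ✗; GC 12/20 = 60.0% ✓ — fails.
F4 (22 nt, A=4 T=5 G=10 C=3): Tm = 64.9 + 41·(13 − 16.4)/22 = 58.6°C ✓; 3' end TCG has 2 G/C ✓; GC 13/22 = 59.1% ✓ — passes.
F5 (21 nt, A=5 T=7 G=5 C=4): Tm = 64.9 + 41·(9 − 16.4)/21 = 50.5°C ✓; 3' end GGA has 2 G/C ✓; GC 9/21 = 42.9%, outside 44.9–63.1% ✗ — fails.

F4 only.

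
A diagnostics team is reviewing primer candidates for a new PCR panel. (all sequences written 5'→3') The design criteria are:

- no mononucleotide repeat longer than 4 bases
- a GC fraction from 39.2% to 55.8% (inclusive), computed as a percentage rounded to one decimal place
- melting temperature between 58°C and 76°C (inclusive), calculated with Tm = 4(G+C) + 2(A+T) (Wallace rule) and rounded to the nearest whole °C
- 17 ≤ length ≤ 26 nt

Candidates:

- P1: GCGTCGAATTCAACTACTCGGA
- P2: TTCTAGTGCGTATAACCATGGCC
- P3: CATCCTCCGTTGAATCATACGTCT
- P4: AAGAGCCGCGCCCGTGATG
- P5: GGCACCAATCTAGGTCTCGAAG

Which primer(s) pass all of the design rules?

P1 (22 nt, A=6 T=5 G=5 C=6): longest run = 2 ✓; GC 11/22 = 50.0% ✓; Tm = 2·11 + 4·11 = 66°C ✓; length 22 ✓ — passes.
P2 (23 nt, A=5 T=7 G=5 C=6): longest run = 2 ✓; GC 11/23 = 47.8% ✓; Tm = 2·12 + 4·11 = 68°C ✓; length 23 ✓ — passes.
P3 (24 nt, A=5 T=8 G=3 C=8): longest run = 2 ✓; GC 11/24 = 45.8% ✓; Tm = 2·13 + 4·11 = 70°C ✓; length 24 ✓ — passes.
P4 (19 nt, A=4 T=2 G=7 C=6): longest run = 3 ✓; GC 13/19 = 68.4%, outside 39.2–55.8% ✗; Tm = 2·6 + 4·13 = 64°C ✓; length 19 ✓ — fails.
P5 (22 nt, A=6 T=4 G=6 C=6): longest run = 2 ✓; GC 12/22 = 54.5% ✓; Tm = 2·10 + 4·12 = 68°C ✓; length 22 ✓ — passes.

P1, P2, P3 and P5.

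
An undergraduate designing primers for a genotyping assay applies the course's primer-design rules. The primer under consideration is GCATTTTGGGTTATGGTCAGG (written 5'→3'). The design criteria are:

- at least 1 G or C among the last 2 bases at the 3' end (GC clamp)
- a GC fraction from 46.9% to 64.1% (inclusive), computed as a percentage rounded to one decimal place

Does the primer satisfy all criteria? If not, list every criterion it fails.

Meets all criteria.

Base counts: A=3, T=8, G=8, C=2 (length 21).
GC clamp: 3' end GG has 2 G/C ✓
GC content: GC 10/21 = 47.6% ✓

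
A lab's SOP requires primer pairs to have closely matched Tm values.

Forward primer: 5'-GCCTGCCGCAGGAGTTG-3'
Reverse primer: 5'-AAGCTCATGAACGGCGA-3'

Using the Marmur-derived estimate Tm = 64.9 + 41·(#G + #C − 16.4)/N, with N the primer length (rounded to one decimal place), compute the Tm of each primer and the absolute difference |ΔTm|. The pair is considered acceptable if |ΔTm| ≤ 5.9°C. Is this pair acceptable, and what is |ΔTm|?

Forward: G+C = 12, N = 17 → Tm = 64.9 + 41·(12 − 16.4)/17 = 54.3°C.
Reverse: G+C = 9, N = 17 → Tm = 64.9 + 41·(9 − 16.4)/17 = 47.1°C.
|ΔTm| = |54.3 − 47.1| = 7.2°C, > 5.9°C.

|ΔTm| = 7.2°C; the pair is not acceptable.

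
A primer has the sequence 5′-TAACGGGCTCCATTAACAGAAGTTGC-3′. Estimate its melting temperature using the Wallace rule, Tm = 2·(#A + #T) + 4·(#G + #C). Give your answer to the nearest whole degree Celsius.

Base counts: A=8, T=6, G=6, C=6 (length 26).
Tm = 2·(8+6) + 4·(6+6) = 2·14 + 4·12 = 28 + 48 = 76°C.

76°C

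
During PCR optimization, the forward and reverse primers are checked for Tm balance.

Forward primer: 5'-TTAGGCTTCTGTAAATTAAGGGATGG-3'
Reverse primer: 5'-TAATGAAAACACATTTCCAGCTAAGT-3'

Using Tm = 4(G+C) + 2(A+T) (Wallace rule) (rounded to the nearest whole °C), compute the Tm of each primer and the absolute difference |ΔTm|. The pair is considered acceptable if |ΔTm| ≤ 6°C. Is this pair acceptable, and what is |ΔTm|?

|ΔTm| = 4°C; the pair is acceptable.

Forward: A=7 T=9 G=8 C=2 → Tm = 2·16 + 4·10 = 72°C.
Reverse: A=11 T=7 G=3 C=5 → Tm = 2·18 + 4·8 = 68°C.
|ΔTm| = |72 − 68| = 4°C, ≤ 6°C.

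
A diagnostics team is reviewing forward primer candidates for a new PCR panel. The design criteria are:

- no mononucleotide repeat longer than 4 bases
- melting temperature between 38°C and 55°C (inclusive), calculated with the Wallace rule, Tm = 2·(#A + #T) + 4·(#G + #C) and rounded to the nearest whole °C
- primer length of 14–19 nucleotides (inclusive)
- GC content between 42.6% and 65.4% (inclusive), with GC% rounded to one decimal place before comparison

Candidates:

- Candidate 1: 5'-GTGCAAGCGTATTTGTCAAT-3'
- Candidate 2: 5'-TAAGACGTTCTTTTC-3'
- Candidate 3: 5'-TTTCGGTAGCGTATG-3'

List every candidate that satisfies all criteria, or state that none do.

Candidate 3 only.

Candidate 1 (20 nt, A=5 T=7 G=5 C=3): longest run = 3 ✓; Tm = 2·12 + 4·8 = 56°C, outside 38–55°C ✗; length 20, outside 14–19 ✗; GC 8/20 = 40.0%, outside 42.6–65.4% ✗ — fails.
Candidate 2 (15 nt, A=3 T=7 G=2 C=3): longest run = 4 ✓; Tm = 2·10 + 4·5 = 40°C ✓; length 15 ✓; GC 5/15 = 33.3%, outside 42.6–65.4% ✗ — fails.
Candidate 3 (15 nt, A=2 T=6 G=5 C=2): longest run = 3 ✓; Tm = 2·8 + 4·7 = 44°C ✓; length 15 ✓; GC 7/15 = 46.7% ✓ — passes.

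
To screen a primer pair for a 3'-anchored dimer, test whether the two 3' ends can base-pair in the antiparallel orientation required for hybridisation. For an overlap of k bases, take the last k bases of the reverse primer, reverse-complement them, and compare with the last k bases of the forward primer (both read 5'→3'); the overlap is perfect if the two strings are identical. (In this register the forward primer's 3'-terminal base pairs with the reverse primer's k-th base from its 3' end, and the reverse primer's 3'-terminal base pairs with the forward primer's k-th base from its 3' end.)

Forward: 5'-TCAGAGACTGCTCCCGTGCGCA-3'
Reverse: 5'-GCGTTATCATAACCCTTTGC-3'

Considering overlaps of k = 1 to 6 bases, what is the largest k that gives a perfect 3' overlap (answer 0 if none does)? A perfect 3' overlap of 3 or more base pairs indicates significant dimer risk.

Last 6 bases (5'→3') — forward …TGCGCA, reverse …CTTTGC.
Reverse complement of the reverse primer's last 6 bases: GCAAAG; its first k bases are the reverse complement of the reverse primer's last k bases, so a perfect k-base overlap needs the forward primer's last k bases to equal them.
Comparing (forward last k vs required): k=1: A vs G ✗; k=2: CA vs GC ✗; k=3: GCA vs GCA ✓; k=4: CGCA vs GCAA ✗; k=5: GCGCA vs GCAAA ✗; k=6: TGCGCA vs GCAAAG ✗.
Only k = 3 is perfect, so the longest perfect 3' overlap is 3.

Longest perfect overlap: 3 complementary base pairs; significant dimer risk (threshold 3).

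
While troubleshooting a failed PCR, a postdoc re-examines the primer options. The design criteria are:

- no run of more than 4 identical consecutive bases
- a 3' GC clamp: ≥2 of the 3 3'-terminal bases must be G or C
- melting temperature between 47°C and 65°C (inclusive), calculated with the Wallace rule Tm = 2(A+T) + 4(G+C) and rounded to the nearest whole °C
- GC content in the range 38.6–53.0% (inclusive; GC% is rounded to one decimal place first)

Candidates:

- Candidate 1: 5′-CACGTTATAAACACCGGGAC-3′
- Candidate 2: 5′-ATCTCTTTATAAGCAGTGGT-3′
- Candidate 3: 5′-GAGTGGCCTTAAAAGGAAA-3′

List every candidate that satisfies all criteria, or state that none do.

Candidate 1 (20 nt, A=7 T=3 G=4 C=6): longest run = 3 ✓; 3' end GAC has 2 G/C ✓; Tm = 2·10 + 4·10 = 60°C ✓; GC 10/20 = 50.0% ✓ — passes.
Candidate 2 (20 nt, A=5 T=8 G=4 C=3): longest run = 3 ✓; 3' end GGT has 2 G/C ✓; Tm = 2·13 + 4·7 = 54°C ✓; GC 7/20 = 35.0%, outside 38.6–53.0% ✗ — fails.
Candidate 3 (19 nt, A=8 T=3 G=6 C=2): longest run = 4 ✓; 3' end AAA has 0 G/C, need ≥2 ✗; Tm = 2·11 + 4·8 = 54°C ✓; GC 8/19 = 42.1% ✓ — fails.

Candidate 1 only.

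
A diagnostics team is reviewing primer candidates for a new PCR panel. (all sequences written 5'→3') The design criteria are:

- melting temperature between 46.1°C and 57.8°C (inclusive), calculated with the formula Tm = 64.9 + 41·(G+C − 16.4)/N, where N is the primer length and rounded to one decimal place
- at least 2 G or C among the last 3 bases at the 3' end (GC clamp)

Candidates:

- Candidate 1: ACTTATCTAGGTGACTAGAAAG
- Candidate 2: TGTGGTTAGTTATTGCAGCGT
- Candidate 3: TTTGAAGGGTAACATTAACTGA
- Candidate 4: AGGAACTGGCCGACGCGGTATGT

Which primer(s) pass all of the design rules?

Candidate 1 (22 nt, A=8 T=6 G=5 C=3): Tm = 64.9 + 41·(8 − 16.4)/22 = 49.2°C ✓; 3' end AAG has 1 G/C, need ≥2 ✗ — fails.
Candidate 2 (21 nt, A=3 T=9 G=7 C=2): Tm = 64.9 + 41·(9 − 16.4)/21 = 50.5°C ✓; 3' end CGT has 2 G/C ✓ — passes.
Candidate 3 (22 nt, A=8 T=7 G=5 C=2): Tm = 64.9 + 41·(7 − 16.4)/22 = 47.4°C ✓; 3' end TGA has 1 G/C, need ≥2 ✗ — fails.
Candidate 4 (23 nt, A=5 T=4 G=9 C=5): Tm = 64.9 + 41·(14 − 16.4)/23 = 60.6°C, outside 46.1–57.8°C ✗; 3' end TGT has 1 G/C, need ≥2 ✗ — fails.

Candidate 2 only.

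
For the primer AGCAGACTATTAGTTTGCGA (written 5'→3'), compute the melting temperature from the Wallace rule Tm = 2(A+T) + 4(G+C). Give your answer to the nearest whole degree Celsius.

56°C

Base counts: A=6, T=6, G=5, C=3 (length 20).
Tm = 2·(6+6) + 4·(5+3) = 2·12 + 4·8 = 24 + 32 = 56°C.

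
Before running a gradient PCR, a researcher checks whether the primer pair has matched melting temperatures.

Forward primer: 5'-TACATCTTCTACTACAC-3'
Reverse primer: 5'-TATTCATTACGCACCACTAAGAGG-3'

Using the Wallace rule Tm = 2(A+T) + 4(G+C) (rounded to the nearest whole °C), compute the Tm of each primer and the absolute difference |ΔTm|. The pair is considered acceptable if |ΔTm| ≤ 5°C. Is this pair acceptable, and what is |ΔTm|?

|ΔTm| = 22°C; the pair is not acceptable.

Forward: A=5 T=6 G=0 C=6 → Tm = 2·11 + 4·6 = 46°C.
Reverse: A=8 T=6 G=4 C=6 → Tm = 2·14 + 4·10 = 68°C.
|ΔTm| = |46 − 68| = 22°C, > 5°C.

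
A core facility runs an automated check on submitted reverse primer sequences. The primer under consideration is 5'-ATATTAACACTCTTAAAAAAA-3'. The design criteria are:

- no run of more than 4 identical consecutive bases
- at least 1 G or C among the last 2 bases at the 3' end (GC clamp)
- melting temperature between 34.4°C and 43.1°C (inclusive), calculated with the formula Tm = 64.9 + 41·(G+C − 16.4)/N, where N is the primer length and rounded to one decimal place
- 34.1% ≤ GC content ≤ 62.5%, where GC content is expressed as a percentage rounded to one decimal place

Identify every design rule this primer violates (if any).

Base counts: A=12, T=6, G=0, C=3 (length 21).
homopolymer run: longest run = 7, exceeds 4 ✗
GC clamp: 3' end AA has 0 G/C, need ≥1 ✗
Tm: Tm = 64.9 + 41·(3 − 16.4)/21 = 38.7°C ✓
GC content: GC 3/21 = 14.3%, outside 34.1–62.5% ✗

Fails: homopolymer run, GC clamp, GC content.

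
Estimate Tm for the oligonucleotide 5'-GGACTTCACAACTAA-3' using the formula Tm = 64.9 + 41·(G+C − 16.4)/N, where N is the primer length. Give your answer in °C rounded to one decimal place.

36.5°C

Base counts: A=6, T=3, G=2, C=4; G+C = 6, N = 15.
Tm = 64.9 + 41·(6 − 16.4)/15 = 64.9 + -426.40/15 = 36.5°C.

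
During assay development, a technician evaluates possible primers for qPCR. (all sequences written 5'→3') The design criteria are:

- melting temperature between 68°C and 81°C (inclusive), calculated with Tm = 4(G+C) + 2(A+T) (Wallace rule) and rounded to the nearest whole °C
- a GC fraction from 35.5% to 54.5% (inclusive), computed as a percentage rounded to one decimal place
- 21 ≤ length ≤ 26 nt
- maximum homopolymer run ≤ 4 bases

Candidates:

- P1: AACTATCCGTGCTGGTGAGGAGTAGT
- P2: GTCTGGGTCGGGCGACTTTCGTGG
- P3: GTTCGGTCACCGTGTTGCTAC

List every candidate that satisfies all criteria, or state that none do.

P1 only.

P1 (26 nt, A=6 T=7 G=9 C=4): Tm = 2·13 + 4·13 = 78°C ✓; GC 13/26 = 50.0% ✓; length 26 ✓; longest run = 2 ✓ — passes.
P2 (24 nt, A=1 T=7 G=11 C=5): Tm = 2·8 + 4·16 = 80°C ✓; GC 16/24 = 66.7%, outside 35.5–54.5% ✗; length 24 ✓; longest run = 3 ✓ — fails.
P3 (21 nt, A=2 T=7 G=6 C=6): Tm = 2·9 + 4·12 = 66°C, outside 68–81°C ✗; GC 12/21 = 57.1%, outside 35.5–54.5% ✗; length 21 ✓; longest run = 2 ✓ — fails.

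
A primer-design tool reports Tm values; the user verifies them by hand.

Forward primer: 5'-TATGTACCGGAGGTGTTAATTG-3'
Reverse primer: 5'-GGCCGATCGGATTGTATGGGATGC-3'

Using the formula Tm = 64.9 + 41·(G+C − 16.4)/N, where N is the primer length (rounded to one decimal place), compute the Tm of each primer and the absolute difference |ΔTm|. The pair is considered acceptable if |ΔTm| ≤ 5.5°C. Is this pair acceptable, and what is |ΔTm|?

Forward: G+C = 9, N = 22 → Tm = 64.9 + 41·(9 − 16.4)/22 = 51.1°C.
Reverse: G+C = 14, N = 24 → Tm = 64.9 + 41·(14 − 16.4)/24 = 60.8°C.
|ΔTm| = |51.1 − 60.8| = 9.7°C, > 5.5°C.

|ΔTm| = 9.7°C; the pair is not acceptable.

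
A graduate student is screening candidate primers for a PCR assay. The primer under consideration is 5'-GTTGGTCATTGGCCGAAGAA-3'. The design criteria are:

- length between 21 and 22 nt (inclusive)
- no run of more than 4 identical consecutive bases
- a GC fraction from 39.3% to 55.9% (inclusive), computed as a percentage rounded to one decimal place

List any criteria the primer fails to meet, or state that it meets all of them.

Fails: length.

Base counts: A=5, T=5, G=7, C=3 (length 20).
length: length 20, outside 21–22 ✗
homopolymer run: longest run = 2 ✓
GC content: GC 10/20 = 50.0% ✓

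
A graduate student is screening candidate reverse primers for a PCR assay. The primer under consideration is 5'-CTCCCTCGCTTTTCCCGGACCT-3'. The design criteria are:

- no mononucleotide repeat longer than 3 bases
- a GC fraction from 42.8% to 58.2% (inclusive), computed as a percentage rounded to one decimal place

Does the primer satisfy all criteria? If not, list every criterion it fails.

Fails: homopolymer run, GC content.

Base counts: A=1, T=7, G=3, C=11 (length 22).
homopolymer run: longest run = 4, exceeds 3 ✗
GC content: GC 14/22 = 63.6%, outside 42.8–58.2% ✗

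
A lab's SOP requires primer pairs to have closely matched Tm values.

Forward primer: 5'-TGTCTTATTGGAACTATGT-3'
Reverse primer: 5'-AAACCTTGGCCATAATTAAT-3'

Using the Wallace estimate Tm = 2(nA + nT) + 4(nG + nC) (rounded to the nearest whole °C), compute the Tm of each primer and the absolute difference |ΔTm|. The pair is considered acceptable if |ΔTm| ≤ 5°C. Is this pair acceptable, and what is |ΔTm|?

Forward: A=4 T=9 G=4 C=2 → Tm = 2·13 + 4·6 = 50°C.
Reverse: A=8 T=6 G=2 C=4 → Tm = 2·14 + 4·6 = 52°C.
|ΔTm| = |50 − 52| = 2°C, ≤ 5°C.

|ΔTm| = 2°C; the pair is acceptable.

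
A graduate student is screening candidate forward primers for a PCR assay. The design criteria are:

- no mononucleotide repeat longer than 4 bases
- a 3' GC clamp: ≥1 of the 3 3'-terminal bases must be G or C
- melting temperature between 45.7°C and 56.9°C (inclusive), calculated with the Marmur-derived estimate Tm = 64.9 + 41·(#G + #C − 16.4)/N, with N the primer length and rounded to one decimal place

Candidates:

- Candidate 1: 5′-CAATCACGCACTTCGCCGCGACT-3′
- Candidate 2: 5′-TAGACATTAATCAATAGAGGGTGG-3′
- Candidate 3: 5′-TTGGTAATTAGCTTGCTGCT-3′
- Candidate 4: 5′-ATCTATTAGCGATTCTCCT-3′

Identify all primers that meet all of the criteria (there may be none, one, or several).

Candidate 1 (23 nt, A=5 T=4 G=4 C=10): longest run = 2 ✓; 3' end ACT has 1 G/C ✓; Tm = 64.9 + 41·(14 − 16.4)/23 = 60.6°C, outside 45.7–56.9°C ✗ — fails.
Candidate 2 (24 nt, A=9 T=6 G=7 C=2): longest run = 3 ✓; 3' end TGG has 2 G/C ✓; Tm = 64.9 + 41·(9 − 16.4)/24 = 52.3°C ✓ — passes.
Candidate 3 (20 nt, A=3 T=9 G=5 C=3): longest run = 2 ✓; 3' end GCT has 2 G/C ✓; Tm = 64.9 + 41·(8 − 16.4)/20 = 47.7°C ✓ — passes.
Candidate 4 (19 nt, A=4 T=8 G=2 C=5): longest run = 2 ✓; 3' end CCT has 2 G/C ✓; Tm = 64.9 + 41·(7 − 16.4)/19 = 44.6°C, outside 45.7–56.9°C ✗ — fails.

Candidate 2 and Candidate 3.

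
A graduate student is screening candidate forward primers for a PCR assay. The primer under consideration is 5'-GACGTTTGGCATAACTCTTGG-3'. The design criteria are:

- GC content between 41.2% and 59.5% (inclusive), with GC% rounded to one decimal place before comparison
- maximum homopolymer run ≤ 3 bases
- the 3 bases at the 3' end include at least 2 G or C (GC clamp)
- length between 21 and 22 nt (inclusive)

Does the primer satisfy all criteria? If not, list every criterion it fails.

Base counts: A=4, T=7, G=6, C=4 (length 21).
GC content: GC 10/21 = 47.6% ✓
homopolymer run: longest run = 3 ✓
GC clamp: 3' end TGG has 2 G/C ✓
length: length 21 ✓

Meets all criteria.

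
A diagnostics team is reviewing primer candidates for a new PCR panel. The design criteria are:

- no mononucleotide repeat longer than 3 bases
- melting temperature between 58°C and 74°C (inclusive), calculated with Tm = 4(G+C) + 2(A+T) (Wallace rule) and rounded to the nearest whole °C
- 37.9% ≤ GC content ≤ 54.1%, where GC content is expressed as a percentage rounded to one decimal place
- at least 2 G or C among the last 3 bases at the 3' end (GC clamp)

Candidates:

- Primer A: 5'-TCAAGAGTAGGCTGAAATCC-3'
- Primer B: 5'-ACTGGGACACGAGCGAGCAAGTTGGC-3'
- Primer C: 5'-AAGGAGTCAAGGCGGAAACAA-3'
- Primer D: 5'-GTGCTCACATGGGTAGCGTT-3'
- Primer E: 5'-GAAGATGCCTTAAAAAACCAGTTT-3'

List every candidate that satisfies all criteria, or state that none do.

Primer A (20 nt, A=7 T=4 G=5 C=4): longest run = 3 ✓; Tm = 2·11 + 4·9 = 58°C ✓; GC 9/20 = 45.0% ✓; 3' end TCC has 2 G/C ✓ — passes.
Primer B (26 nt, A=7 T=3 G=10 C=6): longest run = 3 ✓; Tm = 2·10 + 4·16 = 84°C, outside 58–74°C ✗; GC 16/26 = 61.5%, outside 37.9–54.1% ✗; 3' end GGC has 3 G/C ✓ — fails.
Primer C (21 nt, A=10 T=1 G=7 C=3): longest run = 3 ✓; Tm = 2·11 + 4·10 = 62°C ✓; GC 10/21 = 47.6% ✓; 3' end CAA has 1 G/C, need ≥2 ✗ — fails.
Primer D (20 nt, A=3 T=6 G=7 C=4): longest run = 3 ✓; Tm = 2·9 + 4·11 = 62°C ✓; GC 11/20 = 55.0%, outside 37.9–54.1% ✗; 3' end GTT has 1 G/C, need ≥2 ✗ — fails.
Primer E (24 nt, A=10 T=6 G=4 C=4): longest run = 6, exceeds 3 ✗; Tm = 2·16 + 4·8 = 64°C ✓; GC 8/24 = 33.3%, outside 37.9–54.1% ✗; 3' end TTT has 0 G/C, need ≥2 ✗ — fails.

Primer A only.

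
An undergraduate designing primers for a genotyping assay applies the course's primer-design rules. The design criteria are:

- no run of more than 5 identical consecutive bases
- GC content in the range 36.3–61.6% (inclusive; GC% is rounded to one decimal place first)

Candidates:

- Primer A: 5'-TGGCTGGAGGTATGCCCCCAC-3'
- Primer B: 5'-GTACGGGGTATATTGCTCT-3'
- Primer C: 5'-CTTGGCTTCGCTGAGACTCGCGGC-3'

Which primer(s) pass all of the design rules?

Primer A (21 nt, A=3 T=4 G=7 C=7): longest run = 5 ✓; GC 14/21 = 66.7%, outside 36.3–61.6% ✗ — fails.
Primer B (19 nt, A=3 T=7 G=6 C=3): longest run = 4 ✓; GC 9/19 = 47.4% ✓ — passes.
Primer C (24 nt, A=2 T=6 G=8 C=8): longest run = 2 ✓; GC 16/24 = 66.7%, outside 36.3–61.6% ✗ — fails.

Primer B only.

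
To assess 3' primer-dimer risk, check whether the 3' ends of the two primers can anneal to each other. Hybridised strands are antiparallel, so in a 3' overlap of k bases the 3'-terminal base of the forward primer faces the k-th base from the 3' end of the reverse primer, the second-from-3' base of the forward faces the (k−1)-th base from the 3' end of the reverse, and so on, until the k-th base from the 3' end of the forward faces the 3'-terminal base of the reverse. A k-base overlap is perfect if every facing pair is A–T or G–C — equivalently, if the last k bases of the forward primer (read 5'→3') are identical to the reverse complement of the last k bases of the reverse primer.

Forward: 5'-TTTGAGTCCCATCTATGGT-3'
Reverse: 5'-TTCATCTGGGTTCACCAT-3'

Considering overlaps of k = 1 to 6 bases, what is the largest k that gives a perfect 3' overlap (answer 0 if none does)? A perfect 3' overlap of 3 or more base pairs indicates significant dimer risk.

Longest perfect overlap: 5 complementary base pairs; significant dimer risk (threshold 3).

Last 6 bases (5'→3') — forward …TATGGT, reverse …CACCAT.
Reverse complement of the reverse primer's last 6 bases: ATGGTG; its first k bases are the reverse complement of the reverse primer's last k bases, so a perfect k-base overlap needs the forward primer's last k bases to equal them.
Comparing (forward last k vs required): k=1: T vs A ✗; k=2: GT vs AT ✗; k=3: GGT vs ATG ✗; k=4: TGGT vs ATGG ✗; k=5: ATGGT vs ATGGT ✓; k=6: TATGGT vs ATGGTG ✗.
Only k = 5 is perfect, so the longest perfect 3' overlap is 5.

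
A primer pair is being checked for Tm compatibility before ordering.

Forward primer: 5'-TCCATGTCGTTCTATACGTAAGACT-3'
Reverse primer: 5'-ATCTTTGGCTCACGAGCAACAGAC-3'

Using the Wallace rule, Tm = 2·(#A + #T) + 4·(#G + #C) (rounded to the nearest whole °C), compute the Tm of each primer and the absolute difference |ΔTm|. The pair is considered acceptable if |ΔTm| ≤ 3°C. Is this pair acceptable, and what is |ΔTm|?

Forward: A=6 T=9 G=4 C=6 → Tm = 2·15 + 4·10 = 70°C.
Reverse: A=7 T=5 G=5 C=7 → Tm = 2·12 + 4·12 = 72°C.
|ΔTm| = |70 − 72| = 2°C, ≤ 3°C.

|ΔTm| = 2°C; the pair is acceptable.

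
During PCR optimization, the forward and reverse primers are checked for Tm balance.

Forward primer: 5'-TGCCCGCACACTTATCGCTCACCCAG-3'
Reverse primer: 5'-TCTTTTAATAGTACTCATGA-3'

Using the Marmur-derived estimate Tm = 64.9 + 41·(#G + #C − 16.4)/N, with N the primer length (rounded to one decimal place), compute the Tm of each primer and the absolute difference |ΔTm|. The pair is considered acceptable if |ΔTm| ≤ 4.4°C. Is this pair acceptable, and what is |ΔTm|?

Forward: G+C = 16, N = 26 → Tm = 64.9 + 41·(16 − 16.4)/26 = 64.3°C.
Reverse: G+C = 5, N = 20 → Tm = 64.9 + 41·(5 − 16.4)/20 = 41.5°C.
|ΔTm| = |64.3 − 41.5| = 22.8°C, > 4.4°C.

|ΔTm| = 22.8°C; the pair is not acceptable.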